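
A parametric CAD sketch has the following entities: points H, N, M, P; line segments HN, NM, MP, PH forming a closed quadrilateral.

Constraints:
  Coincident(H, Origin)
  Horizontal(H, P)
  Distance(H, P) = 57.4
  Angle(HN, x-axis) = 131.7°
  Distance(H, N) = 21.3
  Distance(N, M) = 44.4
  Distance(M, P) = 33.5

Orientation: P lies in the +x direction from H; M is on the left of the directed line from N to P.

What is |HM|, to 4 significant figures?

35.81

Checks: |NM| = 44.40 ✓; |MP| = 33.50 ✓.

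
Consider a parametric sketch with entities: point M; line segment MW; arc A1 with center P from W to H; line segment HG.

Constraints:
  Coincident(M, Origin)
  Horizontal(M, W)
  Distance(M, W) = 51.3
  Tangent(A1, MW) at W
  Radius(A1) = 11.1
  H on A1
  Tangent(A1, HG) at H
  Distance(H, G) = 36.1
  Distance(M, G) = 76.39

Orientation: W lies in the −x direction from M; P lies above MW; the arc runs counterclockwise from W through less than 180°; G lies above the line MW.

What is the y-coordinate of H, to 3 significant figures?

16.6

Checks: M.y = 0.00, W.y = 0.00 ✓; |PH| = 11.10 ✓; ∠(PH, HG) = 90.00° ✓; |HG| = 36.10 ✓; |MG| = 76.39 ✓.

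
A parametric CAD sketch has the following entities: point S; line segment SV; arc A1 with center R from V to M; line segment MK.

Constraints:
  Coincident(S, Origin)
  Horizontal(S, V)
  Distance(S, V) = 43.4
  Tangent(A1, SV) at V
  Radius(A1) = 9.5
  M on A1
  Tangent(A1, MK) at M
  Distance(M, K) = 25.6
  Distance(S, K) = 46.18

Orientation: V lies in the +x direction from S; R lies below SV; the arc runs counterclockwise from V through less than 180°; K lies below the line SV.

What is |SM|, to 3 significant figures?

35.0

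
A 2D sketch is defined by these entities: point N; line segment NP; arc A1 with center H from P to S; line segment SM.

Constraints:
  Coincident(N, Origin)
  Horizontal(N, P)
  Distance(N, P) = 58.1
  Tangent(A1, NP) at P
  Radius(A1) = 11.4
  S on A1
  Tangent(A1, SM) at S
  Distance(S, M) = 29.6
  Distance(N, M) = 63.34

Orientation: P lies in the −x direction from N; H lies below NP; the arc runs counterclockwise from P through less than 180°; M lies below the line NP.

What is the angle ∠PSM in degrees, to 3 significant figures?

115°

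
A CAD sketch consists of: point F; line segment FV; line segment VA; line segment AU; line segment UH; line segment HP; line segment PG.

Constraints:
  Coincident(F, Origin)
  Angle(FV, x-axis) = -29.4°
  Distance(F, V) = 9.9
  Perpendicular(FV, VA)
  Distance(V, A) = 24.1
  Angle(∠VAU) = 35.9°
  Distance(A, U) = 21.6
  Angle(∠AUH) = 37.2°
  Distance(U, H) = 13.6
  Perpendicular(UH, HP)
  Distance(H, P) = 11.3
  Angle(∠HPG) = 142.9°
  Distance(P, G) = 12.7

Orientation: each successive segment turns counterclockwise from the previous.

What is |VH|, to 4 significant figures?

10.56

F is at the origin; FV runs at -29.4° with length 9.9, so V = (8.625, -4.860). FV ⟂ VA, so VA runs at 60.60°; with |VA| = 24.1, A = (20.46, 16.14). ∠VAU = 35.9° gives AU at -155.3° from the x-axis; with |AU| = 21.6, U = (0.8320, 7.110). ∠AUH = 37.2° gives UH at -12.50° from the x-axis; with |UH| = 13.6, H = (14.11, 4.167). Then |VH| = |H − V| = 10.56.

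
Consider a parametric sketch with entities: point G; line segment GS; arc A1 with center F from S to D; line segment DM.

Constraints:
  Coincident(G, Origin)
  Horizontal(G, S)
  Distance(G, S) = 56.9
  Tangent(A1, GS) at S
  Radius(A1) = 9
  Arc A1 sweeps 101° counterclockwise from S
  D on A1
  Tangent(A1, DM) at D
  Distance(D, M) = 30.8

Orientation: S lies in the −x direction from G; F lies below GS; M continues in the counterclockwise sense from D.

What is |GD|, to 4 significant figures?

66.60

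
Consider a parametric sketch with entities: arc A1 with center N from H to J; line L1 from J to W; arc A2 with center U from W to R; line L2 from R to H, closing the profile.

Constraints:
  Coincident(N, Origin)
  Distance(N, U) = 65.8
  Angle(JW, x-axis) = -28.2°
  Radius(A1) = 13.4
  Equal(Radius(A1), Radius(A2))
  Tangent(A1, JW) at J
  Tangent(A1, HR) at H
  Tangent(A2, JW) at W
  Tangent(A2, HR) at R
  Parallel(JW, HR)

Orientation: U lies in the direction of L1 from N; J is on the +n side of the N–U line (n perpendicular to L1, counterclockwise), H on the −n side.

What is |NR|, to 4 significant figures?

67.15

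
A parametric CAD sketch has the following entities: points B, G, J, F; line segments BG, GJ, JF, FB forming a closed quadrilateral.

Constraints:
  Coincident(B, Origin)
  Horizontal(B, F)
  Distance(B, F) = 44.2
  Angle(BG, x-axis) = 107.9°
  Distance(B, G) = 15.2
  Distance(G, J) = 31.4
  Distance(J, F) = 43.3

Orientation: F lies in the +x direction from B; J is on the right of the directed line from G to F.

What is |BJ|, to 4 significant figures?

16.22

B is at the origin; BF is horizontal with |BF| = 44.2 and F in +x, so F = (44.2, 0). BG runs at 107.9° with |BG| = 15.2, so G = (-4.672, 14.46). J is determined by |GJ| = 31.4 and |JF| = 43.3 together: it lies at the intersection of circle(G, 31.4) and circle(F, 43.3). With |GF| = 50.97, the foot of the radical line on GF is 16.76 from G and the perpendicular offset is √(31.4² − 16.76²) = 26.55. Taking the right-of-GF solution: J = (3.867, -15.75).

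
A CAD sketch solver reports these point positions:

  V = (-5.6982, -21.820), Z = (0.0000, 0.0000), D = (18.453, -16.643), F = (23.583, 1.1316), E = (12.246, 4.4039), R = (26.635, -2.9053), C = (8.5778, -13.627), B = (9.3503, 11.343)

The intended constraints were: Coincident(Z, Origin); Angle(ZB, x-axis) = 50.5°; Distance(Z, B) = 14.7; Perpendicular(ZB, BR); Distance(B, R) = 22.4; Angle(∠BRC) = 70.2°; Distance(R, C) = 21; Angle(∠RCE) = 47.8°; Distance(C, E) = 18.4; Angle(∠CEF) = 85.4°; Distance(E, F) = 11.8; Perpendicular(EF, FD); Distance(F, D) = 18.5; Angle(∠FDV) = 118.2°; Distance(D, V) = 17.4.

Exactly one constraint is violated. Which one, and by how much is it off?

Distance(D, V) = 17.4 — off by 7.30.

Z = (0.00, 0.00) ✓; ZB at 50.50° ✓; |ZB| = 14.70 ✓; ∠(ZB, BR) = 90.00° ✓; |BR| = 22.40 ✓; ∠BRC = 70.20° ✓; |RC| = 21.00 ✓; ∠RCE = 47.80° ✓; |CE| = 18.40 ✓; ∠CEF = 85.40° ✓; |EF| = 11.80 ✓; ∠(EF, FD) = 90.00° ✓; |FD| = 18.50 ✓; ∠FDV = 118.2° ✓; |DV| = 24.70 ✗.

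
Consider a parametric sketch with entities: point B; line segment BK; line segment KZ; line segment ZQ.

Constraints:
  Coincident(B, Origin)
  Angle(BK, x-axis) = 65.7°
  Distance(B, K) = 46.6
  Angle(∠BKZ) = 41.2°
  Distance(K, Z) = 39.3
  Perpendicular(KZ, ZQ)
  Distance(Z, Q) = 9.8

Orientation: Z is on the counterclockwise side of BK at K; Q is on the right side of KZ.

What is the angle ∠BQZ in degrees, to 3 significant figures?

5.97°

B is at the origin; BK runs at 65.7° with length 46.6, so K = 46.6·(cos 65.7°, sin 65.7°) = (19.2, 42.5). ∠BKZ = 41.2°, so KZ runs at 65.7° + (180° − 41.2°) = 204° from the x-axis; with |KZ| = 39.3, Z = K + 39.3·(cos 204°, sin 204°) = (-16.6, 26.2). KZ is perpendicular to ZQ; with |ZQ| = 9.8 on the right of KZ, Q = Z + 9.8·(-0.415, 0.910) = (-20.6, 35.1). Then cos ∠BQZ = QB·QZ / (|QB||QZ|), giving 5.97°.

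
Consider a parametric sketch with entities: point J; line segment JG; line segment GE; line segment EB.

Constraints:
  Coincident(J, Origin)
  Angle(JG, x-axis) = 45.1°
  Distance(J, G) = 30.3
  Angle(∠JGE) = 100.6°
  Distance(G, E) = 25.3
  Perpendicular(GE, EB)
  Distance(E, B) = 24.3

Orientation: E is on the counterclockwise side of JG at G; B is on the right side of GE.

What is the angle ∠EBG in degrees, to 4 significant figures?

46.16°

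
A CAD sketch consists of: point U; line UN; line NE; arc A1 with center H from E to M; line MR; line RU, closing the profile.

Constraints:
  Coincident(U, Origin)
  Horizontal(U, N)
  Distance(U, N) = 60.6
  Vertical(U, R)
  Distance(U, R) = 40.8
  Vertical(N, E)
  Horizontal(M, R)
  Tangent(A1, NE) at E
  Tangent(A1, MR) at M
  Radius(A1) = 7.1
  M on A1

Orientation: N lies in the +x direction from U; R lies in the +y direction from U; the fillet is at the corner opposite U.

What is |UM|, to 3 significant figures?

67.3

U is at the origin; U and N share the same y with |UN| = 60.6 and N on the +x side, so N = (60.6, 0.00). UR is vertical with |UR| = 40.8 and R on the +y side, so R = (0.00, 40.8). The virtual corner opposite U is at (60.6, 40.8). Tangency of A1 to NE means the radius HE is perpendicular to NE and the tangent condition forces HM to be normal to MR, with radius 7.1, so the center H sits 7.1 in from both sides at H = (53.5, 33.7). That places the tangent points at E = (60.6, 33.7) on NE and M = (53.5, 40.8) on MR. Then |UM| = |M − U| = 67.3.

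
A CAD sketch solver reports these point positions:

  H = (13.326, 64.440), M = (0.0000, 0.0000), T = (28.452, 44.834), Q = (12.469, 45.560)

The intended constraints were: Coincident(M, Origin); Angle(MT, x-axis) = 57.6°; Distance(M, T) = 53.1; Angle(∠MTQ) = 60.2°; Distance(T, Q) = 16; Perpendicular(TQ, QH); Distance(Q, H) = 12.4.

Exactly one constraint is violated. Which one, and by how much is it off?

Distance(Q, H) = 12.4 — off by 6.50.

M = (0.00, 0.00) ✓; MT at 57.60° ✓; |MT| = 53.10 ✓; ∠MTQ = 60.20° ✓; |TQ| = 16.00 ✓; ∠(TQ, QH) = 90.00° ✓; |QH| = 18.90 ✗.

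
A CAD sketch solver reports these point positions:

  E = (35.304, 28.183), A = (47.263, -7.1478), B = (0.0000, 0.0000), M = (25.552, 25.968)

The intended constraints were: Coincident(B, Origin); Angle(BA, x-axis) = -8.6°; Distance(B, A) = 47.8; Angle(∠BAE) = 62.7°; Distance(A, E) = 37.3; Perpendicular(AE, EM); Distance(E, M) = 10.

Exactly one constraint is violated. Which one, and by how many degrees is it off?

Perpendicular(AE, EM) — off by 5.90°.

B = (0.00, 0.00) ✓; BA at -8.600° ✓; |BA| = 47.80 ✓; ∠BAE = 62.70° ✓; |AE| = 37.30 ✓; ∠(AE, EM) = 84.10° ✗; |EM| = 10.00 ✓.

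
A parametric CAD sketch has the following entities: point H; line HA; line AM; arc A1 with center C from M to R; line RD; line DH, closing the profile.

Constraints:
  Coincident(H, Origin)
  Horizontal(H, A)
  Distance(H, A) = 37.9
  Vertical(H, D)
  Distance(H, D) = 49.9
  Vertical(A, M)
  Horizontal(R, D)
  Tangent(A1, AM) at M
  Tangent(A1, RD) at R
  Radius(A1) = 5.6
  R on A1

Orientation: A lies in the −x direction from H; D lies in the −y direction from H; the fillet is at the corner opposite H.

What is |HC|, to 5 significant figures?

54.825

H is at the origin; HA is horizontal with |HA| = 37.9 and A on the −x side, so A = (-37.900, 0.0000). H and D share the same x with |HD| = 49.9 and D on the −y side, so D = (0.0000, -49.900). The virtual corner opposite H is at (-37.900, -49.900). The tangent condition forces CM to be normal to AM and since A1 is tangent to RD there, CR ⟂ RD, with radius 5.6, so the center C sits 5.6 in from both sides at C = (-32.300, -44.300). Then |HC| = |C − H| = 54.825.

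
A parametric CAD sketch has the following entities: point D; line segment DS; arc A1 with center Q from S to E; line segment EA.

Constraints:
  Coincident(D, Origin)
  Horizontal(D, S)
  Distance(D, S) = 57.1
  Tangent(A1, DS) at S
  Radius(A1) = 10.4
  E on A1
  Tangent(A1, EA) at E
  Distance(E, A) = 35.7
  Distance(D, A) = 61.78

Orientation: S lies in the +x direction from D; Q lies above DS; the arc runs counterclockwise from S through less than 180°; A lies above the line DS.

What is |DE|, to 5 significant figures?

67.344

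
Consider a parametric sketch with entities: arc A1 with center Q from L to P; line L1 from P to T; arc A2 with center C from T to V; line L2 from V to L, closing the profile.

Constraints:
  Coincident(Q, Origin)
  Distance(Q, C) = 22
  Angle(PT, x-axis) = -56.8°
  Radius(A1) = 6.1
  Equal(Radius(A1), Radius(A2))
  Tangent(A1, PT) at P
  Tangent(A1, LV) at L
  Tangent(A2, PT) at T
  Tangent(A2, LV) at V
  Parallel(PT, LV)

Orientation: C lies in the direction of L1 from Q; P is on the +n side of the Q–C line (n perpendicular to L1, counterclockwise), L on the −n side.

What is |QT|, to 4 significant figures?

22.83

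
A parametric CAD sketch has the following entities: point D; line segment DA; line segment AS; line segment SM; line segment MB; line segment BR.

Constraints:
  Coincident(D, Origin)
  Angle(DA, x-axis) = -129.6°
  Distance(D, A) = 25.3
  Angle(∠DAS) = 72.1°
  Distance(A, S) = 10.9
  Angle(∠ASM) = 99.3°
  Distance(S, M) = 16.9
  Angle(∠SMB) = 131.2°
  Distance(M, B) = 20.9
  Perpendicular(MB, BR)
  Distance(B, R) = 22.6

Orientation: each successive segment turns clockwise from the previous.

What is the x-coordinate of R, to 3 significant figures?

8.61

D is at the origin; DA runs at -129.6° with length 25.3, so A = (-16.1, -19.5). ∠DAS = 72.1° gives AS at 122° from the x-axis; with |AS| = 10.9, S = (-22.0, -10.3). ∠ASM = 99.3° gives SM at 41.8° from the x-axis; with |SM| = 16.9, M = (-9.38, 0.963). ∠SMB = 131.2° gives MB at -7.00° from the x-axis; with |MB| = 20.9, B = (11.4, -1.58). MB is perpendicular to BR, so BR runs at -97.0°; with |BR| = 22.6, R = (8.61, -24.0). So R.x = 8.61.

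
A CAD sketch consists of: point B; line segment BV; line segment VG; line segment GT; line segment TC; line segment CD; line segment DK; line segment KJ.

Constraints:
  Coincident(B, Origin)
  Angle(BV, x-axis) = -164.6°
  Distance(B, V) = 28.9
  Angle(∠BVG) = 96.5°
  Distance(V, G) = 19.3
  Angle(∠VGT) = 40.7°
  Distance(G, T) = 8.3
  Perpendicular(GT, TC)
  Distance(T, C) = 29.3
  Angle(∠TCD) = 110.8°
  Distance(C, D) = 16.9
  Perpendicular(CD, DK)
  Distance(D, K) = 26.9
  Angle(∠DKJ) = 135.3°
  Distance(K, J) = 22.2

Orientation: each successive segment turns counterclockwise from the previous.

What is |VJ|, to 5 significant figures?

32.114

The perpendicularity gives DK at right angles to CD, so DK runs at -52.600°; with |DK| = 26.9, K = (-42.492, -35.883). ∠DKJ = 135.3° gives KJ at -7.9000° from the x-axis; with |KJ| = 22.2, J = (-20.502, -38.934). Then |VJ| = |J − V| = 32.114.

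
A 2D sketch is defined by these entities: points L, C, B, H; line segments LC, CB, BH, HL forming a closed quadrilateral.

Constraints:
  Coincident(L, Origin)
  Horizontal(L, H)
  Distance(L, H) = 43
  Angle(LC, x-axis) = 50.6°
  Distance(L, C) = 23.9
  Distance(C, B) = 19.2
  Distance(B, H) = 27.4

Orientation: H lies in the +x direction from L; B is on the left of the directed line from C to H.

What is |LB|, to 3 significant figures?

41.7

Checks: |CB| = 19.20 ✓; |BH| = 27.40 ✓.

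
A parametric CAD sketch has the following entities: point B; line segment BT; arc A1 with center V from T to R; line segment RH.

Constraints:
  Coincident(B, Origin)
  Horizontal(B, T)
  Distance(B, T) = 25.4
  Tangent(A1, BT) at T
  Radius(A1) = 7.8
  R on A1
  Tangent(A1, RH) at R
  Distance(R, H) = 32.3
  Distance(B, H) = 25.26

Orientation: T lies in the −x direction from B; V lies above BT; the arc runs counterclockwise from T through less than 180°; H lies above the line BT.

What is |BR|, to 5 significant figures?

20.022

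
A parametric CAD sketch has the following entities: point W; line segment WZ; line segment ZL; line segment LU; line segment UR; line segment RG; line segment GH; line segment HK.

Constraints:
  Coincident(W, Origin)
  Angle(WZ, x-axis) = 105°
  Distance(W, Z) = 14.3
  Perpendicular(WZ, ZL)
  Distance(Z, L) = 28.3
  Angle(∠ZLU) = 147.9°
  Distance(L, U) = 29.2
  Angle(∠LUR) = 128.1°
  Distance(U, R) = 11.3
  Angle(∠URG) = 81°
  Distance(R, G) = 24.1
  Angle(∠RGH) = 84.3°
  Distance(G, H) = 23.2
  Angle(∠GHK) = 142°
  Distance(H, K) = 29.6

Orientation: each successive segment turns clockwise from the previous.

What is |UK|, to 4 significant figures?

33.33

∠RGH = 84.3° gives GH at 96.30° from the x-axis; with |GH| = 23.2, H = (29.47, 20.05). ∠GHK = 142.0° gives HK at 58.30° from the x-axis; with |HK| = 29.6, K = (45.03, 45.24). Then |UK| = |K − U| = 33.33.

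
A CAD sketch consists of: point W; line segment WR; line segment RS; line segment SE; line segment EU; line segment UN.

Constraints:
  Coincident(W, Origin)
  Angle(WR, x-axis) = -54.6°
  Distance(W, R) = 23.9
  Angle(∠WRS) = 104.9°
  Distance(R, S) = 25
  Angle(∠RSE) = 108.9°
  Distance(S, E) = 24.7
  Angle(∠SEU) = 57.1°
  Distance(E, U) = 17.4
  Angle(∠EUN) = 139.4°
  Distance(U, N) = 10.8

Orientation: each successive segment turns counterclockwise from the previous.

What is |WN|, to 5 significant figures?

20.458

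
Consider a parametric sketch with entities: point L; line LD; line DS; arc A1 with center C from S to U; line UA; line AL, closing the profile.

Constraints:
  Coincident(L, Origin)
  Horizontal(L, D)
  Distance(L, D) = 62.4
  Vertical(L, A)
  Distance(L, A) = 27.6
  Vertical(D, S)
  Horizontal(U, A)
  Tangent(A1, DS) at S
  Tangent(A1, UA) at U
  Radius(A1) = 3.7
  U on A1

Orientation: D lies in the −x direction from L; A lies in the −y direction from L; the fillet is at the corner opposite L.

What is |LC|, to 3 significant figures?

63.4

L and A share the same x with |LA| = 27.6 and A on the −y side, so A = (0.00, -27.6). The virtual corner opposite L is at (-62.4, -27.6). Since A1 is tangent to DS there, CS ⟂ DS and tangency of A1 to UA means the radius CU is perpendicular to UA, with radius 3.7, so the center C sits 3.7 in from both sides at C = (-58.7, -23.9). Then |LC| = |C − L| = 63.4.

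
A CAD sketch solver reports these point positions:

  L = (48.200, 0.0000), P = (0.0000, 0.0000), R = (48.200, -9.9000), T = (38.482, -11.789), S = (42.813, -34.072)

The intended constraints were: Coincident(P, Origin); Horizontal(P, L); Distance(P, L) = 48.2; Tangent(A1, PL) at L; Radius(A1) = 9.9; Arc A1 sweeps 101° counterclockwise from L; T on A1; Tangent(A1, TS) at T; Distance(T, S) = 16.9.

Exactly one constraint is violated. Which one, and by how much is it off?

Distance(T, S) = 16.9 — off by 5.80.

P = (0.00, 0.00) ✓; P.y = 0.00, L.y = 0.00 ✓; |PL| = 48.20 ✓; ∠(RL, LP) = 90.00° ✓; |RL| = 9.900 ✓; bearing(R→T) − bearing(R→L) = 101.0° ✓; |RT| = 9.900 ✓; ∠(RT, TS) = 90.00° ✓; |TS| = 22.70 ✗.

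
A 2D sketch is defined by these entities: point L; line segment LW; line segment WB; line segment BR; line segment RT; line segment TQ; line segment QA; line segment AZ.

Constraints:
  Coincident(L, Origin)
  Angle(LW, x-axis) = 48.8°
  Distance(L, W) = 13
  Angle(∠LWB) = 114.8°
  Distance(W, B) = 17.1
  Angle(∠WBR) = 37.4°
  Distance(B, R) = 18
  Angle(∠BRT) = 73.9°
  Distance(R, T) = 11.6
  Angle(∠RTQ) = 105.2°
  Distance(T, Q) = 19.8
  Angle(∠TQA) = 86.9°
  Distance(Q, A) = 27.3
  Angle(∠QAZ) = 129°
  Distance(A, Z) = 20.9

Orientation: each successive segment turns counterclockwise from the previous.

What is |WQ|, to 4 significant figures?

18.60

L is at the origin; LW runs at 48.8° with length 13.0, so W = (8.563, 9.781). ∠LWB = 114.8° gives WB at 114.0° from the x-axis; with |WB| = 17.1, B = (1.608, 25.40). ∠WBR = 37.4° gives BR at -103.4° from the x-axis; with |BR| = 18.0, R = (-2.564, 7.893). ∠BRT = 73.9° gives RT at 2.700° from the x-axis; with |RT| = 11.6, T = (9.023, 8.439). ∠RTQ = 105.2° gives TQ at 77.50° from the x-axis; with |TQ| = 19.8, Q = (13.31, 27.77). Then |WQ| = |Q − W| = 18.60.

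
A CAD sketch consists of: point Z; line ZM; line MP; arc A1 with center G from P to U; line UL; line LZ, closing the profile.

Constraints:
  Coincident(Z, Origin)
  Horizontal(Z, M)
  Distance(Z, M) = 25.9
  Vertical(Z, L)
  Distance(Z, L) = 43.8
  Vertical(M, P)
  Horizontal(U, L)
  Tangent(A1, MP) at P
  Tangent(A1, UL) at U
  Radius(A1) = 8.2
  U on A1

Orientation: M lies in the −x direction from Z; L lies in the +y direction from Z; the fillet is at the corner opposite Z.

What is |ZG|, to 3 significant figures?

39.8

Z and L share the same x with |ZL| = 43.8 and L on the +y side, so L = (0.00, 43.8). The virtual corner opposite Z is at (-25.9, 43.8). Since A1 is tangent to MP there, GP ⟂ MP and tangency of A1 to UL means the radius GU is perpendicular to UL, with radius 8.2, so the center G sits 8.2 in from both sides at G = (-17.7, 35.6). Then |ZG| = |G − Z| = 39.8.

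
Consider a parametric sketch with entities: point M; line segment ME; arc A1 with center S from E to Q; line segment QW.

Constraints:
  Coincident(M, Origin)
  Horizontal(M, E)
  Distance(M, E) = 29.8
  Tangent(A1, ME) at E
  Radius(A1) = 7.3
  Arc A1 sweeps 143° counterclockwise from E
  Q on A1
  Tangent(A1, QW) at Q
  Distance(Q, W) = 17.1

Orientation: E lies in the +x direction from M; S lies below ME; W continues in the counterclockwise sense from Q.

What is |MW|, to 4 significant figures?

45.55

On A1, E sits at bearing 90° from S; a 143° counterclockwise sweep puts Q at bearing 233°, so Q = S + 7.3·(cos 233°, sin 233°) = (25.41, -13.13). Tangency of A1 to QW means the radius SQ is perpendicular to QW, so QW runs along (−sin 233°, cos 233°); with |QW| = 17.1, W = (39.06, -23.42). Then |MW| = |W − M| = 45.55.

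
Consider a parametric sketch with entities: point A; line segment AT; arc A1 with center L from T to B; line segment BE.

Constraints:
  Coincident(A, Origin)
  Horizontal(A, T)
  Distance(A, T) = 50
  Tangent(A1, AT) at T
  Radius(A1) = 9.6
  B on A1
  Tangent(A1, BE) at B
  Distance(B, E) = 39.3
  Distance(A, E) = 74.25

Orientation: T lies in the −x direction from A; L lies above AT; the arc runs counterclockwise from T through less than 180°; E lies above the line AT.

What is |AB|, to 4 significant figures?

43.06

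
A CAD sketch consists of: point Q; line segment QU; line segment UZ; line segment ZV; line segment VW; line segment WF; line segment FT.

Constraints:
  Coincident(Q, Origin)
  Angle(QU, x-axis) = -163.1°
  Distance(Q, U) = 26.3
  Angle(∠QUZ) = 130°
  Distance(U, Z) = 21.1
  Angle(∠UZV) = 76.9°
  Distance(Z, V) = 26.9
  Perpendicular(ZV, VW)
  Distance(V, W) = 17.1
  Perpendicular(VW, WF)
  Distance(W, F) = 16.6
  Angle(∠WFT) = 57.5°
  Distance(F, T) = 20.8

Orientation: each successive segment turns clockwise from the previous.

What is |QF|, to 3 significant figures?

23.6

Q is at the origin; QU runs at -163.1° with length 26.3, so U = (-25.2, -7.65). ∠QUZ = 130.0° gives UZ at 147° from the x-axis; with |UZ| = 21.1, Z = (-42.8, 3.88). ∠UZV = 76.9° gives ZV at 43.8° from the x-axis; with |ZV| = 26.9, V = (-23.4, 22.5). ZV ⟂ VW, so VW runs at -46.2°; with |VW| = 17.1, W = (-11.6, 10.2). The perpendicularity gives WF at right angles to VW, so WF runs at -136°; with |WF| = 16.6, F = (-23.6, -1.34). Then |QF| = |F − Q| = 23.6.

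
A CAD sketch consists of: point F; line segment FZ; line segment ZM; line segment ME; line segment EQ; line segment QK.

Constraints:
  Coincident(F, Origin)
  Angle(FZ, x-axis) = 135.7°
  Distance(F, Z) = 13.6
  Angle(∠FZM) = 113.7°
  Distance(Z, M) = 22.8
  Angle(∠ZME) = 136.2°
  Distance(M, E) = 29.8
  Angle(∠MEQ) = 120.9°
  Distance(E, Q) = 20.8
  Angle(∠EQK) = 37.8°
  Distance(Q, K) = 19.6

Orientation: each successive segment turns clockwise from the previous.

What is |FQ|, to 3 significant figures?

53.3

F is at the origin; FZ runs at 135.7° with length 13.6, so Z = (-9.73, 9.50). ∠FZM = 113.7° gives ZM at 69.4° from the x-axis; with |ZM| = 22.8, M = (-1.71, 30.8). ∠ZME = 136.2° gives ME at 25.6° from the x-axis; with |ME| = 29.8, E = (25.2, 43.7). ∠MEQ = 120.9° gives EQ at -33.5° from the x-axis; with |EQ| = 20.8, Q = (42.5, 32.2). Then |FQ| = |Q − F| = 53.3.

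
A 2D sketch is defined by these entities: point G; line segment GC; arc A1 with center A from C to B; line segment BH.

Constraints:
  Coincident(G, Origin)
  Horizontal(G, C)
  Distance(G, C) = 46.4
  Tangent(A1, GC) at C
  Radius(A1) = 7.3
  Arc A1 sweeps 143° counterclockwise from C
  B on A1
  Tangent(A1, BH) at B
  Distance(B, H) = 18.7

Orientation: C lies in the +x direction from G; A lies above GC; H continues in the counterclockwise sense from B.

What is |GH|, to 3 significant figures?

43.4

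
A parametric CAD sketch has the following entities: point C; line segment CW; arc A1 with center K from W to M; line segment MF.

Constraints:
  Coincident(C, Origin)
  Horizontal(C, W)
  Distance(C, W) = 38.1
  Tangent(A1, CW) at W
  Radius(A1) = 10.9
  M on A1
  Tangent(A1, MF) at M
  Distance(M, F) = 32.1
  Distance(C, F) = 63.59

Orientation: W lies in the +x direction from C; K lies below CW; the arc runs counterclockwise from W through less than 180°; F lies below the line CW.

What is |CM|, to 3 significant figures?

33.4

C is at the origin; CW is horizontal with |CW| = 38.1 and W on the +x side, so W = (38.1, 0.00). The tangent condition forces KW to be normal to CW, so K = W + (0, -10.9) = (38.1, -10.9). Since KM ⟂ MF (tangency), |KF| = √(10.9² + 32.1²) = 33.9 regardless of where M sits on A1. So F lies on both circle(C, 63.59) and circle(K, 33.9); the below-CW intersection is F = (46.0, -43.9). M is the foot of the tangent from F: M = (28.9, -16.7).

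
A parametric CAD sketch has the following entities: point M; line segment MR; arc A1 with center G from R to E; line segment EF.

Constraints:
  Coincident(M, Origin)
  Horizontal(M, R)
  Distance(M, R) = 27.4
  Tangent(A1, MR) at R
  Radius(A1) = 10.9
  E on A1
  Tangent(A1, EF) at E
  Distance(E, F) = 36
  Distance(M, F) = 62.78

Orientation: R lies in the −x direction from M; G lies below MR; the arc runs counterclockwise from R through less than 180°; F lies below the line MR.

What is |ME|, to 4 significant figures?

39.20

Checks: |GE| = 10.90 ✓; ∠(GE, EF) = 90.00° ✓; |EF| = 36.00 ✓; |MF| = 62.78 ✓.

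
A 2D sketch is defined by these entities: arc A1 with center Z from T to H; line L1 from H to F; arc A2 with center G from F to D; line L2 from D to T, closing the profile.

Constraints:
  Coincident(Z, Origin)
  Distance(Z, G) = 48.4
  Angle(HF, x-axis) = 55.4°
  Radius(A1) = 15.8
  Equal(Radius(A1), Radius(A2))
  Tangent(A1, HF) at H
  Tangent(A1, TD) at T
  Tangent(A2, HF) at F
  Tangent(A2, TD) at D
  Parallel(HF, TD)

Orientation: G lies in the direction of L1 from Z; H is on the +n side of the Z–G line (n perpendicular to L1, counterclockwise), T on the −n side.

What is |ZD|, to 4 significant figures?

50.91

The slot axis is L1's direction at 55.4°, so u = (cos 55.4°, sin 55.4°) = (0.5678, 0.8231) and n = (−sin 55.4°, cos 55.4°) = (-0.8231, 0.5678). Z is at the origin and G lies 48.4 along u from Z, so G = 48.4·u = (27.48, 39.84). Tangency of A1 to both parallel lines with radius 15.8 puts H and T at Z ± 15.8·n: H = (-13.01, 8.972), T = (13.01, -8.972). Equal radii place F and D the same way about G: F = G + 15.8·n = (14.48, 48.81), D = G − 15.8·n = (40.49, 30.87). Then |ZD| = |D − Z| = 50.91.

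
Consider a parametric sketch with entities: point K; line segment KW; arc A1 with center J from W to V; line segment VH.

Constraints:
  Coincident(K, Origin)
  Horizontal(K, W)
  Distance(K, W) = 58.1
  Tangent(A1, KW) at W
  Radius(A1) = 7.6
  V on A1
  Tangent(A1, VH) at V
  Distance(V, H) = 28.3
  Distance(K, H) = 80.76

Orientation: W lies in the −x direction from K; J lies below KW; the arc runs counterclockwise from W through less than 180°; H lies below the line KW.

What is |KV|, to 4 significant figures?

65.54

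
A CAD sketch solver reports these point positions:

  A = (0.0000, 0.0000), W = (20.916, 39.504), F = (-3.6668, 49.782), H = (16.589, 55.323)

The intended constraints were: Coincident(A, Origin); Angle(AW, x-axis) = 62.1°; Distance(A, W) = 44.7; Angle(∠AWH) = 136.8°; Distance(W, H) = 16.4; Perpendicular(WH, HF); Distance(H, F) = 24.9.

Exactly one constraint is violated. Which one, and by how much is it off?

Distance(H, F) = 24.9 — off by 3.90.

A = (0.00, 0.00) ✓; AW at 62.10° ✓; |AW| = 44.70 ✓; ∠AWH = 136.8° ✓; |WH| = 16.40 ✓; ∠(WH, HF) = 90.00° ✓; |HF| = 21.00 ✗.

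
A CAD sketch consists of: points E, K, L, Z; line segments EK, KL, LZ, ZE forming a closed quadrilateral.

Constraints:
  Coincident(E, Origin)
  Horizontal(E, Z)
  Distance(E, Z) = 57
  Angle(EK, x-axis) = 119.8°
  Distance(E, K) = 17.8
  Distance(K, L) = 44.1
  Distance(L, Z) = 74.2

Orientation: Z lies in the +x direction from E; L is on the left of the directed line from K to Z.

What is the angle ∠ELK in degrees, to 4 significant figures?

14.49°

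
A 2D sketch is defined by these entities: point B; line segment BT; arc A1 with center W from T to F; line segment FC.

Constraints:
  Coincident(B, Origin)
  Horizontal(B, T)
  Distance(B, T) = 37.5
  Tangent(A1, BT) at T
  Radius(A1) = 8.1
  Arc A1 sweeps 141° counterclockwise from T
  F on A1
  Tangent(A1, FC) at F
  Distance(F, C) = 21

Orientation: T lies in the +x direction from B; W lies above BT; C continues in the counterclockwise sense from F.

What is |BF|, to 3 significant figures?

45.0

B is at the origin; BT is horizontal with |BT| = 37.5 and T on the +x side, so T = (37.5, 0.00). A1 meets BT tangentially, so WT is at right angles to BT, so W = T + (0, 8.1) = (37.5, 8.10). On A1, T sits at bearing -90° from W; a 141° counterclockwise sweep puts F at bearing 51°, so F = W + 8.1·(cos 51°, sin 51°) = (42.6, 14.4). Then |BF| = |F − B| = 45.0.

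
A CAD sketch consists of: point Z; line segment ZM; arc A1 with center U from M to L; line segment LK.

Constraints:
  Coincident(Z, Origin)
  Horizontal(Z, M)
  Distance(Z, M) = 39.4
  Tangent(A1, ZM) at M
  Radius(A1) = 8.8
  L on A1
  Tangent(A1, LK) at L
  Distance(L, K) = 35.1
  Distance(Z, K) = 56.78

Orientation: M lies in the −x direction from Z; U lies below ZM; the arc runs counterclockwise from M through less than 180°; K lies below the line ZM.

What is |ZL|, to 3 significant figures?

49.1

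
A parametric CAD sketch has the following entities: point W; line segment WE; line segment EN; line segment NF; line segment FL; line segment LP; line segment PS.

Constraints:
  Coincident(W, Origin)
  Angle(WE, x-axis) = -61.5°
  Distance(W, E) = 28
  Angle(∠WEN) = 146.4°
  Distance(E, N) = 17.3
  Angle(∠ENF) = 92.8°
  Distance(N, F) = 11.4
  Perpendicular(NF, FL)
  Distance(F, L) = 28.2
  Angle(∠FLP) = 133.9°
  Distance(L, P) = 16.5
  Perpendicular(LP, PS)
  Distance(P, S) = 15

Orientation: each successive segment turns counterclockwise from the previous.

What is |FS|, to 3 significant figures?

36.4

W is at the origin; WE runs at -61.5° with length 28.0, so E = (13.4, -24.6). ∠WEN = 146.4° gives EN at -27.9° from the x-axis; with |EN| = 17.3, N = (28.6, -32.7). ∠ENF = 92.8° gives NF at 59.3° from the x-axis; with |NF| = 11.4, F = (34.5, -22.9). The perpendicularity gives FL at right angles to NF, so FL runs at 149°; with |FL| = 28.2, L = (10.2, -8.50). ∠FLP = 133.9° gives LP at -165° from the x-axis; with |LP| = 16.5, P = (-5.69, -12.9). LP is perpendicular to PS, so PS runs at -74.6°; with |PS| = 15.0, S = (-1.70, -27.3). Then |FS| = |S − F| = 36.4.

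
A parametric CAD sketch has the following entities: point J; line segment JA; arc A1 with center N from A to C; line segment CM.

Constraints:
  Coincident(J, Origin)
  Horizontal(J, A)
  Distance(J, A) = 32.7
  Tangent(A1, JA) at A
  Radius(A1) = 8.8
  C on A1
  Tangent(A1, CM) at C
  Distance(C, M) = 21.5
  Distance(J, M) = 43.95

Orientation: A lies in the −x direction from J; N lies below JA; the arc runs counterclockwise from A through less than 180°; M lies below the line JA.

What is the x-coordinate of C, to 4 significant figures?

-40.44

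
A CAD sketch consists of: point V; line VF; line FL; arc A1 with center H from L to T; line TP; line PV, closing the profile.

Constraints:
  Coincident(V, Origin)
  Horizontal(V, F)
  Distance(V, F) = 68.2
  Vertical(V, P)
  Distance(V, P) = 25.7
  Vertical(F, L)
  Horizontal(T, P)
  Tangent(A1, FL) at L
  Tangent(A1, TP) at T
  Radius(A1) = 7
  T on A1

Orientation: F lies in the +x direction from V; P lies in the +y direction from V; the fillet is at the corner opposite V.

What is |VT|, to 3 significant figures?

66.4

V is at the origin; V and F share the same y with |VF| = 68.2 and F on the +x side, so F = (68.2, 0.00). V and P share the same x with |VP| = 25.7 and P on the +y side, so P = (0.00, 25.7). The virtual corner opposite V is at (68.2, 25.7). A1 meets FL tangentially, so HL is at right angles to FL and tangency of A1 to TP means the radius HT is perpendicular to TP, with radius 7.0, so the center H sits 7.0 in from both sides at H = (61.2, 18.7). That places the tangent points at L = (68.2, 18.7) on FL and T = (61.2, 25.7) on TP. Then |VT| = |T − V| = 66.4.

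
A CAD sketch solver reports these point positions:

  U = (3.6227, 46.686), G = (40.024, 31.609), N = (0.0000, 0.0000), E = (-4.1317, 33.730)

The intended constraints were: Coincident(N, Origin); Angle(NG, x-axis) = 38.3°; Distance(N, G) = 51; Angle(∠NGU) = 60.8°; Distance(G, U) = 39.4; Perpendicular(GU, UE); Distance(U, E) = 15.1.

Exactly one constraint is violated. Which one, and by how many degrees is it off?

Perpendicular(GU, UE) — off by 8.40°.

N = (0.00, 0.00) ✓; NG at 38.30° ✓; |NG| = 51.00 ✓; ∠NGU = 60.80° ✓; |GU| = 39.40 ✓; ∠(GU, UE) = 81.60° ✗; |UE| = 15.10 ✓.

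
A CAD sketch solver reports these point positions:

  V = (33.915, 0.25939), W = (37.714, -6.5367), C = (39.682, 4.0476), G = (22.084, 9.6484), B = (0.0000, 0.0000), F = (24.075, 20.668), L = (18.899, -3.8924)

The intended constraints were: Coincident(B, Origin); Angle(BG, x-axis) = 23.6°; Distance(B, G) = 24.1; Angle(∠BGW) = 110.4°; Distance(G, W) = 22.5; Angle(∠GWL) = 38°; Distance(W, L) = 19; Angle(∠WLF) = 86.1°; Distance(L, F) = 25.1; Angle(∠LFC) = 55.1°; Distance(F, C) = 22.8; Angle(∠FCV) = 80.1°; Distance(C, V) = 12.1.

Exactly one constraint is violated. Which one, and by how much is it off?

Distance(C, V) = 12.1 — off by 5.20.

B = (0.00, 0.00) ✓; BG at 23.60° ✓; |BG| = 24.10 ✓; ∠BGW = 110.4° ✓; |GW| = 22.50 ✓; ∠GWL = 38.00° ✓; |WL| = 19.00 ✓; ∠WLF = 86.10° ✓; |LF| = 25.10 ✓; ∠LFC = 55.10° ✓; |FC| = 22.80 ✓; ∠FCV = 80.10° ✓; |CV| = 6.900 ✗.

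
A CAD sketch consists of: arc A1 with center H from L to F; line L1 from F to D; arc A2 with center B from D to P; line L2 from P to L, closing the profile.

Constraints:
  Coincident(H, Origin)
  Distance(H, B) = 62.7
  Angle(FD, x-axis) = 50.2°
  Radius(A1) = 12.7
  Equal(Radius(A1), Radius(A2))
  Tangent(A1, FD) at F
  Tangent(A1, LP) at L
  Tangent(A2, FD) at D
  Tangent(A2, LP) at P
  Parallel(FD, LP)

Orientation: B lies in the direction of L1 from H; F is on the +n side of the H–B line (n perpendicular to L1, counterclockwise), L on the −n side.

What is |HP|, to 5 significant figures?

63.973

The slot axis is L1's direction at 50.2°, so u = (cos 50.2°, sin 50.2°) = (0.64011, 0.76828) and n = (−sin 50.2°, cos 50.2°) = (-0.76828, 0.64011). H is at the origin and B lies 62.7 along u from H, so B = 62.7·u = (40.135, 48.171). Tangency of A1 to both parallel lines with radius 12.7 puts F and L at H ± 12.7·n: F = (-9.7572, 8.1294), L = (9.7572, -8.1294). Equal radii place D and P the same way about B: D = B + 12.7·n = (30.378, 56.301), P = B − 12.7·n = (49.892, 40.042). Then |HP| = |P − H| = 63.973.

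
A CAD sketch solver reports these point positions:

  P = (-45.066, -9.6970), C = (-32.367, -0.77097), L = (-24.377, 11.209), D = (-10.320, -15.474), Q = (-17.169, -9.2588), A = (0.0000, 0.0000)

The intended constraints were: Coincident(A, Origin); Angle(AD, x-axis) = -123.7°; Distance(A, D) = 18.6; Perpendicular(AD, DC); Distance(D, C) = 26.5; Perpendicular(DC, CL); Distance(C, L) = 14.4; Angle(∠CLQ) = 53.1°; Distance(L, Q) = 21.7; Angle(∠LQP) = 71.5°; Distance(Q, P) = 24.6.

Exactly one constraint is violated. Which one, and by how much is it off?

Distance(Q, P) = 24.6 — off by 3.30.

A = (0.00, 0.00) ✓; AD at -123.7° ✓; |AD| = 18.60 ✓; ∠(AD, DC) = 90.00° ✓; |DC| = 26.50 ✓; ∠(DC, CL) = 90.00° ✓; |CL| = 14.40 ✓; ∠CLQ = 53.10° ✓; |LQ| = 21.70 ✓; ∠LQP = 71.50° ✓; |QP| = 27.90 ✗.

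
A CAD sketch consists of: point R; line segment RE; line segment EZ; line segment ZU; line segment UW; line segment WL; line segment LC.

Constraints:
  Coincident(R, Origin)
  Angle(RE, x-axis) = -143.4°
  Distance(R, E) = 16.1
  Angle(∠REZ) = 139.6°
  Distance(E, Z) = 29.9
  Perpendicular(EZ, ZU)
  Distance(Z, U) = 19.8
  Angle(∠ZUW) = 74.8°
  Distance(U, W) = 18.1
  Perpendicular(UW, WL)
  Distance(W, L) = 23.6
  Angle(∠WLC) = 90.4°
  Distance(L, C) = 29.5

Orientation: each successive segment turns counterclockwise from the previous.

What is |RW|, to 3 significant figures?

25.1

EZ is perpendicular to ZU, so ZU runs at -13.0°; with |ZU| = 19.8, U = (-0.359, -43.2). ∠ZUW = 74.8° gives UW at 92.2° from the x-axis; with |UW| = 18.1, W = (-1.05, -25.1). Then |RW| = |W − R| = 25.1.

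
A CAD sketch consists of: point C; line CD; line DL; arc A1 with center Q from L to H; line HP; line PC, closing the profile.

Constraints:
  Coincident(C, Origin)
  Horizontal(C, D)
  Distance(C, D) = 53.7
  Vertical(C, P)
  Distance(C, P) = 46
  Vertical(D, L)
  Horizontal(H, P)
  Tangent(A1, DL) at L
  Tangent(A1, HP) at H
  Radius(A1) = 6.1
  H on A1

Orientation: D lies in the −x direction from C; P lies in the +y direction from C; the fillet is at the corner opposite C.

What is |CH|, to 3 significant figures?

66.2

The virtual corner opposite C is at (-53.7, 46.0). The tangent condition forces QL to be normal to DL and A1 meets HP tangentially, so QH is at right angles to HP, with radius 6.1, so the center Q sits 6.1 in from both sides at Q = (-47.6, 39.9). That places the tangent points at L = (-53.7, 39.9) on DL and H = (-47.6, 46.0) on HP. Then |CH| = |H − C| = 66.2.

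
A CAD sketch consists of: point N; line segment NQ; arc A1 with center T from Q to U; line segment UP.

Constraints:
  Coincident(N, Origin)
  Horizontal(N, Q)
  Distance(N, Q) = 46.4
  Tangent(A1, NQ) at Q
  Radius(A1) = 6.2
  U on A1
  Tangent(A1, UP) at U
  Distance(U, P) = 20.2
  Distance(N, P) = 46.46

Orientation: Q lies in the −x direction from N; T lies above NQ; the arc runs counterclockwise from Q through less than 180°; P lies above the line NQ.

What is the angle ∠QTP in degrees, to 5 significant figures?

158.37°

Checks: |TU| = 6.200 ✓; ∠(TU, UP) = 90.00° ✓; |UP| = 20.20 ✓; |NP| = 46.46 ✓.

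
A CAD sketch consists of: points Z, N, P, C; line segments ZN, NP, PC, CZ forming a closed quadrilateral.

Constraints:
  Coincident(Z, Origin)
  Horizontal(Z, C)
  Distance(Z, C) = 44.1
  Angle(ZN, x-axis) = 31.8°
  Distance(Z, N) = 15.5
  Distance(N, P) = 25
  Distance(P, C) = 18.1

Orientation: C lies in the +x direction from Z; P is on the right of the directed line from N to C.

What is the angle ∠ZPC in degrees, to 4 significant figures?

123.6°

Checks: |NP| = 25.00 ✓; |PC| = 18.10 ✓.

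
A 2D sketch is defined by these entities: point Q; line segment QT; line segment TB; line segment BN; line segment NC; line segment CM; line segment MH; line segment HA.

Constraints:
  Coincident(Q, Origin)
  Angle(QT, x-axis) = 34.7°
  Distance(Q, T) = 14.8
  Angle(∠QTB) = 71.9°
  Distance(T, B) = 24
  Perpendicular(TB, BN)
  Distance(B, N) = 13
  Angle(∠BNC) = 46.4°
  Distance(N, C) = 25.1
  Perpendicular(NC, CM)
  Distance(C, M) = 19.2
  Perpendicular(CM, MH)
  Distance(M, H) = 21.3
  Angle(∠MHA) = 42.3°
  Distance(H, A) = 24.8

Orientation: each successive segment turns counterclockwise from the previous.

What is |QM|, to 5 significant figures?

35.374

∠BNC = 46.4° gives NC at 6.4000° from the x-axis; with |NC| = 25.1, C = (10.135, 15.379). NC ⟂ CM, so CM runs at 96.400°; with |CM| = 19.2, M = (7.9946, 34.459). Then |QM| = |M − Q| = 35.374.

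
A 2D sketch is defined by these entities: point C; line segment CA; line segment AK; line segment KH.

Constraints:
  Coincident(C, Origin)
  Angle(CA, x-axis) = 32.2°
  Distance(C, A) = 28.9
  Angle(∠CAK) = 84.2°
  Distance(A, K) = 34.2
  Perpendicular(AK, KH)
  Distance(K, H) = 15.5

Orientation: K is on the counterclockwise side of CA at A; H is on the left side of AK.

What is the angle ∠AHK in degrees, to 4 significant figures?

65.62°

C is at the origin; CA runs at 32.2° with length 28.9, so A = 28.9·(cos 32.2°, sin 32.2°) = (24.45, 15.40). ∠CAK = 84.2°, so AK runs at 32.2° + (180° − 84.2°) = 128.0° from the x-axis; with |AK| = 34.2, K = A + 34.2·(cos 128.0°, sin 128.0°) = (3.399, 42.35). AK ⟂ KH; with |KH| = 15.5 on the left of AK, H = K + 15.5·(-0.7880, -0.6157) = (-8.815, 32.81). Then cos ∠AHK = HA·HK / (|HA||HK|), giving 65.62°.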